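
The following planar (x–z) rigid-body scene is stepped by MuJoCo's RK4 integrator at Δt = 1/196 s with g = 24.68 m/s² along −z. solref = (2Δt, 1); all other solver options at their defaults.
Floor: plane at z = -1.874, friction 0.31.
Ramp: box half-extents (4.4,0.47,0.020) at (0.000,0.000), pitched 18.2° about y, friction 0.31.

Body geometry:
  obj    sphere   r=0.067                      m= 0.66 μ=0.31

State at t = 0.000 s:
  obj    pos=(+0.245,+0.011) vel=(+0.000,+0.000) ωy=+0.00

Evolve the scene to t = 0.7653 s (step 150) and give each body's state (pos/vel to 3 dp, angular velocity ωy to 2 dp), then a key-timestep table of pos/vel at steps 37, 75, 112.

State at t = 0.7653 s:
  obj    pos=(+1.777,-0.493) vel=(+4.003,-1.316) ωy=+62.88

Key-timestep trajectory:
   step    t(s)  obj.x    obj.z    obj.vx   obj.vz 
     37  0.1888   +0.338  -0.020  +0.988  -0.325
     75  0.3827   +0.628  -0.115  +2.002  -0.658
    112  0.5714   +1.099  -0.270  +2.989  -0.983


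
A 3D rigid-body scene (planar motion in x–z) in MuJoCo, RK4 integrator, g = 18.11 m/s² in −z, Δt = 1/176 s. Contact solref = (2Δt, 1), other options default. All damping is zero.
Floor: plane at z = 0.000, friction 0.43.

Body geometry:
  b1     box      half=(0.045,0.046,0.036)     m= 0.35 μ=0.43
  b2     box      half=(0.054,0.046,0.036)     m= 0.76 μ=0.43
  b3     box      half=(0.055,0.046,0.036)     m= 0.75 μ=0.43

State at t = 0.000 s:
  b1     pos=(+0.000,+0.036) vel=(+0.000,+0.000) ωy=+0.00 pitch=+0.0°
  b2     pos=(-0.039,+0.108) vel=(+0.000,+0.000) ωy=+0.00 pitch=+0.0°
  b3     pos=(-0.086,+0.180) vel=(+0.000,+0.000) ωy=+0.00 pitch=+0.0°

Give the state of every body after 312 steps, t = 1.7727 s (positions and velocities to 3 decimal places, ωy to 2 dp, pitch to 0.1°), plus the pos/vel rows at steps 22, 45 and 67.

State at t = 1.7727 s:
  b1     pos=(+0.001,+0.036) vel=(+0.000,+0.000) ωy=+0.00 pitch=+0.0°
  b2     pos=(-0.099,+0.054) vel=(+0.000,+0.000) ωy=+0.00 pitch=-90.0°
  b3     pos=(-0.300,+0.036) vel=(+0.000,+0.000) ωy=+0.00 pitch=+180.0°

Key-timestep trajectory:
   step    t(s)  b1.x    b1.z    b1.vx   b1.vz   b2.x    b2.z    b2.vx   b2.vz   b3.x    b3.z    b3.vx   b3.vz 
     22  0.1250   +0.000  +0.036  +0.005  +0.000   -0.051  +0.108  -0.231  -0.044   -0.120  +0.159  -0.572  -0.480
     45  0.2557   +0.001  +0.036  +0.000  +0.000   -0.100  +0.052  -0.211  +0.215   -0.211  +0.057  -0.517  +0.357
     67  0.3807   +0.001  +0.036  +0.000  +0.000   -0.099  +0.054  -0.041  -0.001   -0.270  +0.058  -0.569  -0.290


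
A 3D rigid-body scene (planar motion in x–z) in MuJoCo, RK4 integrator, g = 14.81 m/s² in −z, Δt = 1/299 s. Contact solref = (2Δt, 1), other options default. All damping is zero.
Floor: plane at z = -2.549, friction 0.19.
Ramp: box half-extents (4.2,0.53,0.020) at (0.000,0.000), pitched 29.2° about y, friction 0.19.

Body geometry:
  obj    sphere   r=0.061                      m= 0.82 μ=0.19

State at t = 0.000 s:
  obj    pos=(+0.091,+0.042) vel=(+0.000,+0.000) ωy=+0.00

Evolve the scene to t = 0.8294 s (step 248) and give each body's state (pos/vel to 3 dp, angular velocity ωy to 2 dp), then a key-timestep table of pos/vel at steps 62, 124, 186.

State at t = 0.8294 s:
  obj    pos=(+1.641,-0.824) vel=(+3.737,-2.088) ωy=+70.16

Key-timestep trajectory:
   step    t(s)  obj.x    obj.z    obj.vx   obj.vz 
     62  0.2074   +0.188  -0.012  +0.934  -0.522
    124  0.4147   +0.479  -0.175  +1.869  -1.044
    186  0.6221   +0.963  -0.445  +2.803  -1.566


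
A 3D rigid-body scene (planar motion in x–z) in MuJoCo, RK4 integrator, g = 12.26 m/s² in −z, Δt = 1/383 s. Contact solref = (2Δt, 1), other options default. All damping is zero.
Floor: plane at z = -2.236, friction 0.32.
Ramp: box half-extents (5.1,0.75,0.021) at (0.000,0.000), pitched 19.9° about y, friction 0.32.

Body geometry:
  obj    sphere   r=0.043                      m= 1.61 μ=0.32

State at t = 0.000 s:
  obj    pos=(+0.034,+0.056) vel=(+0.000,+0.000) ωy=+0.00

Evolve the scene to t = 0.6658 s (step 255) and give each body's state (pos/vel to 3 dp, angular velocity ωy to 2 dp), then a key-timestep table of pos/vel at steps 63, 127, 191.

State at t = 0.6658 s:
  obj    pos=(+0.655,-0.169) vel=(+1.866,-0.676) ωy=+46.15

Key-timestep trajectory:
   step    t(s)  obj.x    obj.z    obj.vx   obj.vz 
     63  0.1645   +0.072  +0.042  +0.461  -0.167
    127  0.3316   +0.188  +0.000  +0.929  -0.336
    191  0.4987   +0.383  -0.070  +1.398  -0.506


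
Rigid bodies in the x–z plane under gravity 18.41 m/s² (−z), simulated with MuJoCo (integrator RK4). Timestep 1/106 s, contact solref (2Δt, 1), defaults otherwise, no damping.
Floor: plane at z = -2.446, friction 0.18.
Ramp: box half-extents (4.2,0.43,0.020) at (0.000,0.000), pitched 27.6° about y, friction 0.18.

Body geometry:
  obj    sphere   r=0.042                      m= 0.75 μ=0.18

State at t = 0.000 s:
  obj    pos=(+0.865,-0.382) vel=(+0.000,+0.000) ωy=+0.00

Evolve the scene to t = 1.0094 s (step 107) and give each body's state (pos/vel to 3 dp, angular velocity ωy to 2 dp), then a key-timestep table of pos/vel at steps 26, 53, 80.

State at t = 1.0094 s:
  obj    pos=(+3.616,-1.821) vel=(+5.450,-2.849) ωy=+146.34

Key-timestep trajectory:
   step    t(s)  obj.x    obj.z    obj.vx   obj.vz 
     26  0.2453   +1.028  -0.467  +1.325  -0.693
     53  0.5000   +1.540  -0.735  +2.700  -1.412
     80  0.7547   +2.403  -1.186  +4.075  -2.130


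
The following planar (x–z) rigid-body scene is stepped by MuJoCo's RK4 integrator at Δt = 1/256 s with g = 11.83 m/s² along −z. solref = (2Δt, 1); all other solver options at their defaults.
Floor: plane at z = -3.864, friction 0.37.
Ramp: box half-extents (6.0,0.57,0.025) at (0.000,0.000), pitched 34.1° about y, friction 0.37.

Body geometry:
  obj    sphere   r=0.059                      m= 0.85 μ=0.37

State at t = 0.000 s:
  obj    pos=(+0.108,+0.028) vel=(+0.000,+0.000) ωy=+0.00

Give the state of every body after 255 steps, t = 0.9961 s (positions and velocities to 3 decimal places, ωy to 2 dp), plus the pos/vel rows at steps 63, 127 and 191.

State at t = 0.9961 s:
  obj    pos=(+2.054,-1.290) vel=(+3.908,-2.646) ωy=+79.97

Key-timestep trajectory:
   step    t(s)  obj.x    obj.z    obj.vx   obj.vz 
     63  0.2461   +0.227  -0.052  +0.966  -0.654
    127  0.4961   +0.591  -0.299  +1.946  -1.318
    191  0.7461   +1.200  -0.711  +2.927  -1.982


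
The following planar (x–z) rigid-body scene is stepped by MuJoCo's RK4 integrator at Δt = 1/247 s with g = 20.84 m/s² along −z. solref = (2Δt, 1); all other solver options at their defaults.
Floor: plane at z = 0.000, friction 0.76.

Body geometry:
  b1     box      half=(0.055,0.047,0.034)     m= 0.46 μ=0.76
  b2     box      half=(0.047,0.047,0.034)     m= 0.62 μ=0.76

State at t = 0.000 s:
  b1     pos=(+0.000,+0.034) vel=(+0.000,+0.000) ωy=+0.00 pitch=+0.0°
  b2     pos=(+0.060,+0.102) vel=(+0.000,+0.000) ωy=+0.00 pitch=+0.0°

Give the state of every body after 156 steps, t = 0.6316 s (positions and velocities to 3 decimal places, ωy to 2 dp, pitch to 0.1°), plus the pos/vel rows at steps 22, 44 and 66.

State at t = 0.6316 s:
  b1     pos=(+0.000,+0.034) vel=(+0.000,+0.000) ωy=+0.00 pitch=+0.0°
  b2     pos=(+0.102,+0.047) vel=(+0.000,+0.000) ωy=+0.00 pitch=+90.0°

Key-timestep trajectory:
   step    t(s)  b1.x    b1.z    b1.vx   b1.vz   b2.x    b2.z    b2.vx   b2.vz 
     22  0.0891   +0.000  +0.034  -0.001  +0.000   +0.067  +0.100  +0.188  -0.069
     44  0.1781   +0.000  +0.034  +0.000  +0.000   +0.094  +0.064  +0.352  -1.085
     66  0.2672   +0.000  +0.034  +0.000  +0.000   +0.103  +0.048  -0.218  -0.146


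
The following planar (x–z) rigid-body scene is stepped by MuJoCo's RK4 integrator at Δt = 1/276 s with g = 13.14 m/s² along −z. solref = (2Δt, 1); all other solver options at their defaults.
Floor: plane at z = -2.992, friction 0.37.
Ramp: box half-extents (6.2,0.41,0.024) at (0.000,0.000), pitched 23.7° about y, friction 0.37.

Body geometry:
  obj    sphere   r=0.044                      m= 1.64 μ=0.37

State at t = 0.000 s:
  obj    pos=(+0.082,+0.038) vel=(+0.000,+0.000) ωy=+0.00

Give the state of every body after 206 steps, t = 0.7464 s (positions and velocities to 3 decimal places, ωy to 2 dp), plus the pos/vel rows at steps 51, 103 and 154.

State at t = 0.7464 s:
  obj    pos=(+1.044,-0.384) vel=(+2.578,-1.132) ωy=+63.98

Key-timestep trajectory:
   step    t(s)  obj.x    obj.z    obj.vx   obj.vz 
     51  0.1848   +0.141  +0.012  +0.638  -0.280
    103  0.3732   +0.323  -0.067  +1.289  -0.566
    154  0.5580   +0.620  -0.198  +1.928  -0.846


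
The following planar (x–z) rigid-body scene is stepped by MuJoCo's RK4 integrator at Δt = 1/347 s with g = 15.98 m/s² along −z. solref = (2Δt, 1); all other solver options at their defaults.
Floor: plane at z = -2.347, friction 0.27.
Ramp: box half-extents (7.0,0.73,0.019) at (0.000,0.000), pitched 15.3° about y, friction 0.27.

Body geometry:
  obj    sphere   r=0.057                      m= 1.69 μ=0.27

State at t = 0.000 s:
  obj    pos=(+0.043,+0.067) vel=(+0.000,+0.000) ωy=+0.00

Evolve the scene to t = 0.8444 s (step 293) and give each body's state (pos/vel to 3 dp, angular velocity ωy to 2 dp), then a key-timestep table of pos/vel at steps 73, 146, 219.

State at t = 0.8444 s:
  obj    pos=(+1.079,-0.216) vel=(+2.453,-0.671) ωy=+44.61

Key-timestep trajectory:
   step    t(s)  obj.x    obj.z    obj.vx   obj.vz 
     73  0.2104   +0.107  +0.049  +0.611  -0.167
    146  0.4207   +0.300  -0.003  +1.222  -0.334
    219  0.6311   +0.622  -0.091  +1.834  -0.502


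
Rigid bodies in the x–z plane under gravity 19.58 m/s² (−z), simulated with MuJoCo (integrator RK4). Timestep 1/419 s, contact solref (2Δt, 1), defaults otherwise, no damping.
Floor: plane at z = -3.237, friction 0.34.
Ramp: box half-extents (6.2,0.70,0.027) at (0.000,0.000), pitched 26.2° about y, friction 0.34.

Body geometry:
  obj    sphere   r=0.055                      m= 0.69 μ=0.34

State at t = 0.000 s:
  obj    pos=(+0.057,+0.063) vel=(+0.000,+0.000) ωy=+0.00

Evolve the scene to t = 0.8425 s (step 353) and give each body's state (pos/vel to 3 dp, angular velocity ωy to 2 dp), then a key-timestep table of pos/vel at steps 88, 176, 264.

State at t = 0.8425 s:
  obj    pos=(+2.023,-0.904) vel=(+4.668,-2.297) ωy=+94.58

Key-timestep trajectory:
   step    t(s)  obj.x    obj.z    obj.vx   obj.vz 
     88  0.2100   +0.179  +0.003  +1.164  -0.573
    176  0.4200   +0.546  -0.177  +2.327  -1.145
    264  0.6301   +1.157  -0.478  +3.491  -1.718


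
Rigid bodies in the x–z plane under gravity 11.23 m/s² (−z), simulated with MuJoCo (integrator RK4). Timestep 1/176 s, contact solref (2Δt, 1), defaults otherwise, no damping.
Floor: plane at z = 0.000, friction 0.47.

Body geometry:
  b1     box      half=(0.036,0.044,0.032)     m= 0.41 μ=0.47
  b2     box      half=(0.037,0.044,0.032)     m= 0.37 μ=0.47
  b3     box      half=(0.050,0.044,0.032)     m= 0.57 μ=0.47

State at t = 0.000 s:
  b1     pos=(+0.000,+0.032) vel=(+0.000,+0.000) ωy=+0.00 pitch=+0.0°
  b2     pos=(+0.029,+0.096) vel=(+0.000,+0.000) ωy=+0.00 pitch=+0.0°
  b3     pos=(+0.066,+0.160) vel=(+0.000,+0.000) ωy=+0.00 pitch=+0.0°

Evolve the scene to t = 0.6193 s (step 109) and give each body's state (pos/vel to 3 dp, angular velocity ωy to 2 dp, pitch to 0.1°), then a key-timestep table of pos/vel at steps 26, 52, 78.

State at t = 0.6193 s:
  b1     pos=(+0.000,+0.032) vel=(+0.000,+0.000) ωy=+0.00 pitch=+0.0°
  b2     pos=(+0.078,+0.037) vel=(+0.000,+0.000) ωy=+0.00 pitch=+90.0°
  b3     pos=(+0.259,+0.032) vel=(+0.000,+0.000) ωy=+0.00 pitch=+180.0°

Key-timestep trajectory:
   step    t(s)  b1.x    b1.z    b1.vx   b1.vz   b2.x    b2.z    b2.vx   b2.vz   b3.x    b3.z    b3.vx   b3.vz 
     26  0.1477   +0.000  +0.032  -0.001  +0.000   +0.039  +0.097  +0.151  -0.014   +0.093  +0.146  +0.390  -0.296
     52  0.2955   +0.000  +0.032  +0.000  +0.000   +0.078  +0.047  +0.314  -0.998   +0.172  +0.049  +0.672  -0.172
     78  0.4432   +0.000  +0.032  +0.000  +0.000   +0.078  +0.037  +0.000  +0.000   +0.231  +0.053  +0.445  -0.203


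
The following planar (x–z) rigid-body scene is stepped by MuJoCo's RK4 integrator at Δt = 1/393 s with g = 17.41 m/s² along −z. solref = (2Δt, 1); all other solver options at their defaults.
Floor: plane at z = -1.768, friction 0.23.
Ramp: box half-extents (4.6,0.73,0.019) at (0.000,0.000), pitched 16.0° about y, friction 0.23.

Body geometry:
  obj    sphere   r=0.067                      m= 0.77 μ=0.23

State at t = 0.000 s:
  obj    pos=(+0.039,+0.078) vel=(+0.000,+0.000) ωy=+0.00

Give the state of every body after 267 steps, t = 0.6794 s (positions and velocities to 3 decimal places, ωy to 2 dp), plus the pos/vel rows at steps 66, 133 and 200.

State at t = 0.6794 s:
  obj    pos=(+0.800,-0.140) vel=(+2.239,-0.642) ωy=+34.75

Key-timestep trajectory:
   step    t(s)  obj.x    obj.z    obj.vx   obj.vz 
     66  0.1679   +0.086  +0.065  +0.553  -0.159
    133  0.3384   +0.228  +0.024  +1.115  -0.320
    200  0.5089   +0.466  -0.044  +1.677  -0.481


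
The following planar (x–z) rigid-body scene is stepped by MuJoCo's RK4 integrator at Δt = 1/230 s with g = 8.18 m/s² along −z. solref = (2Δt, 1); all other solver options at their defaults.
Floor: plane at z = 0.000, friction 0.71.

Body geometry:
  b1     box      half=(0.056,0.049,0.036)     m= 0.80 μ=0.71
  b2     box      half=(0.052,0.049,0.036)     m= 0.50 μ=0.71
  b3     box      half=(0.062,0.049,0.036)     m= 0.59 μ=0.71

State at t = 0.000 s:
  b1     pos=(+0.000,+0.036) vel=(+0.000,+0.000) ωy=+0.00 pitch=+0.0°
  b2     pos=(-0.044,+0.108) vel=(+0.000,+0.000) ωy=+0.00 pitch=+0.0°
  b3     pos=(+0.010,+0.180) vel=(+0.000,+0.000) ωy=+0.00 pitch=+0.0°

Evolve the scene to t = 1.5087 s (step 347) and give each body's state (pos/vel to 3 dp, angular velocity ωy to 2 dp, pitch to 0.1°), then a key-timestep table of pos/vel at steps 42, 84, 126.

State at t = 1.5087 s:
  b1     pos=(+0.000,+0.036) vel=(+0.000,+0.000) ωy=+0.00 pitch=+0.0°
  b2     pos=(-0.044,+0.108) vel=(+0.000,+0.000) ωy=+0.00 pitch=+0.0°
  b3     pos=(+0.150,+0.036) vel=(+0.000,+0.000) ωy=+0.00 pitch=+180.0°

Key-timestep trajectory:
   step    t(s)  b1.x    b1.z    b1.vx   b1.vz   b2.x    b2.z    b2.vx   b2.vz   b3.x    b3.z    b3.vx   b3.vz 
     42  0.1826   +0.000  +0.036  +0.000  +0.000   -0.044  +0.108  +0.000  +0.000   +0.014  +0.179  +0.059  -0.010
     84  0.3652   +0.000  +0.036  +0.000  +0.000   -0.044  +0.108  +0.000  +0.000   +0.040  +0.162  +0.216  -0.345
    126  0.5478   +0.000  +0.036  +0.000  +0.000   -0.044  +0.108  +0.000  +0.000   +0.117  +0.097  +0.502  -0.738


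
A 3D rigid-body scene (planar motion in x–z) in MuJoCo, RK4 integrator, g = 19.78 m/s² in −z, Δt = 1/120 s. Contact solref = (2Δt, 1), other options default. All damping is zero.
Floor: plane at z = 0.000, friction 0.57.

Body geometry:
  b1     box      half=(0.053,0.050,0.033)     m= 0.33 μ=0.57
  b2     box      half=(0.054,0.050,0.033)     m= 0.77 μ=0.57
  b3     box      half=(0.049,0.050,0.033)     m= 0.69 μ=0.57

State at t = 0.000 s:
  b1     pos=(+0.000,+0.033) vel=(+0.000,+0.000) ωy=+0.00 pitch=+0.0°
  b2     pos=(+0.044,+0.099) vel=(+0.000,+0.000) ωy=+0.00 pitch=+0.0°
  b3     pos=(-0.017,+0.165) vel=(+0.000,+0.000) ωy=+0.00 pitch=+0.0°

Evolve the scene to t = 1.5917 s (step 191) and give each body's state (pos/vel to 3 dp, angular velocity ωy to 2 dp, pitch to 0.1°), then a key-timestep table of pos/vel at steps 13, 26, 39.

State at t = 1.5917 s:
  b1     pos=(+0.000,+0.033) vel=(+0.000,+0.000) ωy=+0.00 pitch=+0.1°
  b2     pos=(+0.045,+0.099) vel=(+0.000,+0.000) ωy=+0.00 pitch=+0.2°
  b3     pos=(-0.133,+0.033) vel=(+0.000,+0.000) ωy=+0.00 pitch=+180.0°

Key-timestep trajectory:
   step    t(s)  b1.x    b1.z    b1.vx   b1.vz   b2.x    b2.z    b2.vx   b2.vz   b3.x    b3.z    b3.vx   b3.vz 
     13  0.1083   +0.000  +0.033  +0.002  +0.001   +0.044  +0.099  +0.006  +0.001   -0.031  +0.158  -0.285  -0.220
     26  0.2167   +0.000  +0.033  +0.001  +0.002   +0.045  +0.099  +0.002  +0.001   -0.082  +0.106  -0.714  -0.362
     39  0.3250   +0.000  +0.033  +0.000  +0.000   +0.045  +0.099  +0.000  +0.000   -0.134  +0.028  +0.042  +0.168


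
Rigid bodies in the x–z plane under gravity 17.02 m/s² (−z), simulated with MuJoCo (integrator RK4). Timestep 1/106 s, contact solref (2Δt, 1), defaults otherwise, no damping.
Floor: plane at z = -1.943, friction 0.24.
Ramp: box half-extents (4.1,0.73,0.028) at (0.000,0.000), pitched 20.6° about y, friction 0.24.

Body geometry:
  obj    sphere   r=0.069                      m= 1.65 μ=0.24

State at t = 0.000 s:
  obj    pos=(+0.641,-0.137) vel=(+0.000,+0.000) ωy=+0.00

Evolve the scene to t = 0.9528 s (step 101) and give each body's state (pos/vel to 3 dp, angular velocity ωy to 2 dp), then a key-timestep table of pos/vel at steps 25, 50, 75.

State at t = 0.9528 s:
  obj    pos=(+2.459,-0.821) vel=(+3.815,-1.434) ωy=+59.05

Key-timestep trajectory:
   step    t(s)  obj.x    obj.z    obj.vx   obj.vz 
     25  0.2358   +0.752  -0.179  +0.945  -0.355
     50  0.4717   +1.087  -0.305  +1.889  -0.710
     75  0.7075   +1.643  -0.514  +2.833  -1.065


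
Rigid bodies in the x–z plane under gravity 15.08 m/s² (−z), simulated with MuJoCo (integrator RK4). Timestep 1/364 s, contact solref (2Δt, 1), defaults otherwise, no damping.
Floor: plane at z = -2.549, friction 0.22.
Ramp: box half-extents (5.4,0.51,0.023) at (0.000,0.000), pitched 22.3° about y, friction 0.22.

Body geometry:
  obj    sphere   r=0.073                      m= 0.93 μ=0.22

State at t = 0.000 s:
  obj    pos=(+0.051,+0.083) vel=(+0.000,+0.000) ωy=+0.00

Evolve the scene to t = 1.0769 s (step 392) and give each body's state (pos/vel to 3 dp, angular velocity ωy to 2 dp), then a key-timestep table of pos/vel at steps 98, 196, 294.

State at t = 1.0769 s:
  obj    pos=(+2.244,-0.817) vel=(+4.073,-1.670) ωy=+60.29

Key-timestep trajectory:
   step    t(s)  obj.x    obj.z    obj.vx   obj.vz 
     98  0.2692   +0.188  +0.027  +1.018  -0.418
    196  0.5385   +0.599  -0.142  +2.036  -0.835
    294  0.8077   +1.285  -0.423  +3.054  -1.253


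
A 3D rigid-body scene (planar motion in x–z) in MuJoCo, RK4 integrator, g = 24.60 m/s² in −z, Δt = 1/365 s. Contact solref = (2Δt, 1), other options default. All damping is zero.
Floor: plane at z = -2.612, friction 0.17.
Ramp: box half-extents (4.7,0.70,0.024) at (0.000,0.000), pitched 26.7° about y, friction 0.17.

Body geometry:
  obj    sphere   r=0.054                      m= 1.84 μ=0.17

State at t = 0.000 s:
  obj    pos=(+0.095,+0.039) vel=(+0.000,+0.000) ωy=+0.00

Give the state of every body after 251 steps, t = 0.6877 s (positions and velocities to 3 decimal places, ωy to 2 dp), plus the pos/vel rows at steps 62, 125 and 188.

State at t = 0.6877 s:
  obj    pos=(+1.763,-0.799) vel=(+4.851,-2.440) ωy=+100.52

Key-timestep trajectory:
   step    t(s)  obj.x    obj.z    obj.vx   obj.vz 
     62  0.1699   +0.197  -0.012  +1.198  -0.603
    125  0.3425   +0.509  -0.169  +2.416  -1.215
    188  0.5151   +1.031  -0.431  +3.633  -1.827


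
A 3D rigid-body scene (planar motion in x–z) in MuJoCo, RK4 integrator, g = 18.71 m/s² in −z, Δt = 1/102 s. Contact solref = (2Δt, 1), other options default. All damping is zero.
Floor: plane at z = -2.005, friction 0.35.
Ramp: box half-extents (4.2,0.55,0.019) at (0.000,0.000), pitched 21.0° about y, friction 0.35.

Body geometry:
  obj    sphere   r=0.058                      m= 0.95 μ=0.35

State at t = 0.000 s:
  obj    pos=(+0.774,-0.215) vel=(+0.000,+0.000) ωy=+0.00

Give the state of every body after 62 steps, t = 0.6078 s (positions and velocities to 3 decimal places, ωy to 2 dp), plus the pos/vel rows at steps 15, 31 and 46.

State at t = 0.6078 s:
  obj    pos=(+1.600,-0.532) vel=(+2.718,-1.043) ωy=+50.17

Key-timestep trajectory:
   step    t(s)  obj.x    obj.z    obj.vx   obj.vz 
     15  0.1471   +0.822  -0.233  +0.658  -0.252
     31  0.3039   +0.981  -0.294  +1.359  -0.522
     46  0.4510   +1.229  -0.389  +2.016  -0.774


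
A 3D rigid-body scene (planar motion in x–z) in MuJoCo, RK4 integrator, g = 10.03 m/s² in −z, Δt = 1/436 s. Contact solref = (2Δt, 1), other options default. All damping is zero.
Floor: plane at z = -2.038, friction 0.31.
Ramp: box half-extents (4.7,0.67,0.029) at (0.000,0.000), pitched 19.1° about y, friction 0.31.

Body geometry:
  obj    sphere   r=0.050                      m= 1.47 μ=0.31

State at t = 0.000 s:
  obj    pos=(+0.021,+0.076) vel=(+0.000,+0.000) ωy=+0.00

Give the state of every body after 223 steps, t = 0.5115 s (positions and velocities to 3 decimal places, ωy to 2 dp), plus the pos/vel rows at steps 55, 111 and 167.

State at t = 0.5115 s:
  obj    pos=(+0.311,-0.024) vel=(+1.133,-0.392) ωy=+23.98

Key-timestep trajectory:
   step    t(s)  obj.x    obj.z    obj.vx   obj.vz 
     55  0.1261   +0.039  +0.070  +0.279  -0.097
    111  0.2546   +0.093  +0.051  +0.564  -0.195
    167  0.3830   +0.184  +0.020  +0.849  -0.294


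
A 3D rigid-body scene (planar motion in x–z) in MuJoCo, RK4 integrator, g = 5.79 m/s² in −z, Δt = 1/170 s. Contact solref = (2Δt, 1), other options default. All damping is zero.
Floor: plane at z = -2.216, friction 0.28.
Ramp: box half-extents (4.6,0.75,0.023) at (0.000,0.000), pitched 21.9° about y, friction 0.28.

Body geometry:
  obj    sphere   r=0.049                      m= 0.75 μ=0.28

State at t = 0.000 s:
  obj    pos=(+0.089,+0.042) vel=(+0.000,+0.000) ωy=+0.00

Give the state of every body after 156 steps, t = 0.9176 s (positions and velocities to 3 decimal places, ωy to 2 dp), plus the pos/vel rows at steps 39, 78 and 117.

State at t = 0.9176 s:
  obj    pos=(+0.692,-0.200) vel=(+1.313,-0.528) ωy=+28.88

Key-timestep trajectory:
   step    t(s)  obj.x    obj.z    obj.vx   obj.vz 
     39  0.2294   +0.127  +0.027  +0.328  -0.132
     78  0.4588   +0.240  -0.019  +0.657  -0.264
    117  0.6882   +0.428  -0.094  +0.985  -0.396


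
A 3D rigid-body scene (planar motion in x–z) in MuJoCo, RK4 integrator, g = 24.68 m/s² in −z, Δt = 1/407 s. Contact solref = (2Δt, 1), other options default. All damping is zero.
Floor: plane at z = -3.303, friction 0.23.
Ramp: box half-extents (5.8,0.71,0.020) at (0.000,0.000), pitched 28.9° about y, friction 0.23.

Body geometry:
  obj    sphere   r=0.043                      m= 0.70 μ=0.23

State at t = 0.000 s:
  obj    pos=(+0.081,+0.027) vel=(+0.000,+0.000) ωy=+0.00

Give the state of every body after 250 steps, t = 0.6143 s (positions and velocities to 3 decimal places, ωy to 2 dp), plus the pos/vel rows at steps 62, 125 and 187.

State at t = 0.6143 s:
  obj    pos=(+1.488,-0.750) vel=(+4.582,-2.529) ωy=+121.68

Key-timestep trajectory:
   step    t(s)  obj.x    obj.z    obj.vx   obj.vz 
     62  0.1523   +0.168  -0.021  +1.136  -0.627
    125  0.3071   +0.433  -0.167  +2.291  -1.265
    187  0.4595   +0.869  -0.407  +3.427  -1.892


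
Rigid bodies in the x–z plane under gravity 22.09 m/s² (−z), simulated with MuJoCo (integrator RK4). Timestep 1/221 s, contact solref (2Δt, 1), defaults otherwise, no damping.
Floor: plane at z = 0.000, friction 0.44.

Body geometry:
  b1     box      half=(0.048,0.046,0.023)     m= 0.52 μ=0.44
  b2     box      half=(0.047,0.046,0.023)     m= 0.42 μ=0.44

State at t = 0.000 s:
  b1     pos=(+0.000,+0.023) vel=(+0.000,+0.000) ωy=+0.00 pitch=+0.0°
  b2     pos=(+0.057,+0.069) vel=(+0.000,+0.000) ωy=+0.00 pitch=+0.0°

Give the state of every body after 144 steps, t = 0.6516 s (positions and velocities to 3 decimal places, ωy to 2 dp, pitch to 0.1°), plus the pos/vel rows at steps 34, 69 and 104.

State at t = 0.6516 s:
  b1     pos=(+0.000,+0.023) vel=(+0.000,+0.000) ωy=+0.00 pitch=+0.0°
  b2     pos=(+0.105,+0.047) vel=(+0.000,+0.000) ωy=+0.00 pitch=+90.0°

Key-timestep trajectory:
   step    t(s)  b1.x    b1.z    b1.vx   b1.vz   b2.x    b2.z    b2.vx   b2.vz 
     34  0.1538   +0.000  +0.023  +0.000  +0.000   +0.088  +0.052  +0.317  -0.024
     69  0.3122   +0.000  +0.023  +0.000  +0.000   +0.117  +0.051  -0.085  -0.018
    104  0.4706   +0.000  +0.023  +0.000  +0.000   +0.107  +0.047  +0.114  +0.059


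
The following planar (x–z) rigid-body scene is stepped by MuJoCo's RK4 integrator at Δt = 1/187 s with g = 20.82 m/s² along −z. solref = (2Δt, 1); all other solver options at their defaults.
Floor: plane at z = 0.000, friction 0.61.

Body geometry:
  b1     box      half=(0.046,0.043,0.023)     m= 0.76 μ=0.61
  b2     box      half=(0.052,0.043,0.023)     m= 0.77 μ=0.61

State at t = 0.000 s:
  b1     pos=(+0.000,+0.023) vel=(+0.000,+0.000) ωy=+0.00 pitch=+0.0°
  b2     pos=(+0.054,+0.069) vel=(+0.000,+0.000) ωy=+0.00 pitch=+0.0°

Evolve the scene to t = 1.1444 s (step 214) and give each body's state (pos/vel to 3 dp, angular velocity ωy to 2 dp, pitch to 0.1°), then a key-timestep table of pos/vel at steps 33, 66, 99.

State at t = 1.1444 s:
  b1     pos=(+0.000,+0.023) vel=(+0.000,+0.000) ωy=+0.00 pitch=+0.0°
  b2     pos=(+0.107,+0.052) vel=(+0.000,+0.000) ωy=+0.00 pitch=+90.0°

Key-timestep trajectory:
   step    t(s)  b1.x    b1.z    b1.vx   b1.vz   b2.x    b2.z    b2.vx   b2.vz 
     33  0.1765   +0.000  +0.023  +0.000  +0.000   +0.082  +0.057  +0.163  +0.013
     66  0.3529   +0.000  +0.023  +0.000  +0.000   +0.117  +0.055  +0.023  +0.007
     99  0.5294   +0.000  +0.023  +0.000  +0.000   +0.109  +0.052  +0.114  +0.035


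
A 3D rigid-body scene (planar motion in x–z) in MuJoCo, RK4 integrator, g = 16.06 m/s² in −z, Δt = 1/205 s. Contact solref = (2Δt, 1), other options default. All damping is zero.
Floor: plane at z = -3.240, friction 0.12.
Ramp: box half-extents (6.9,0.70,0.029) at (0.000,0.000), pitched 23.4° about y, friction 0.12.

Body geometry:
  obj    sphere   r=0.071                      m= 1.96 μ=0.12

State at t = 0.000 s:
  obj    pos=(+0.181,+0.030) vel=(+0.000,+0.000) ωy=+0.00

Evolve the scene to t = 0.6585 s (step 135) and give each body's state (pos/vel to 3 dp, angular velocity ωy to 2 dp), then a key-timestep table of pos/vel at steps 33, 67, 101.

State at t = 0.6585 s:
  obj    pos=(+1.100,-0.367) vel=(+2.789,-1.202) ωy=+40.92

Key-timestep trajectory:
   step    t(s)  obj.x    obj.z    obj.vx   obj.vz 
     33  0.1610   +0.236  +0.007  +0.685  -0.289
     67  0.3268   +0.408  -0.068  +1.388  -0.589
    101  0.4927   +0.696  -0.192  +2.087  -0.900


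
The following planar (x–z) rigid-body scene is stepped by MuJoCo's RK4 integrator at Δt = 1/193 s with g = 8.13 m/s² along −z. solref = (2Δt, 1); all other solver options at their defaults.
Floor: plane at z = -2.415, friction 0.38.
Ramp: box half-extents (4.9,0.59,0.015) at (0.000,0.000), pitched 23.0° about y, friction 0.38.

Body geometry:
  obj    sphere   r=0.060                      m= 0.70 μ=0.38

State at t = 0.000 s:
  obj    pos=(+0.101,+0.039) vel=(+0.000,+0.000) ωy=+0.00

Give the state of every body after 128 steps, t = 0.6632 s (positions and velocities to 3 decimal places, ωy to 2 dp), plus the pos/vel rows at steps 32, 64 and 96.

State at t = 0.6632 s:
  obj    pos=(+0.560,-0.156) vel=(+1.385,-0.588) ωy=+25.07

Key-timestep trajectory:
   step    t(s)  obj.x    obj.z    obj.vx   obj.vz 
     32  0.1658   +0.130  +0.026  +0.346  -0.147
     64  0.3316   +0.216  -0.010  +0.693  -0.294
     96  0.4974   +0.359  -0.071  +1.039  -0.441


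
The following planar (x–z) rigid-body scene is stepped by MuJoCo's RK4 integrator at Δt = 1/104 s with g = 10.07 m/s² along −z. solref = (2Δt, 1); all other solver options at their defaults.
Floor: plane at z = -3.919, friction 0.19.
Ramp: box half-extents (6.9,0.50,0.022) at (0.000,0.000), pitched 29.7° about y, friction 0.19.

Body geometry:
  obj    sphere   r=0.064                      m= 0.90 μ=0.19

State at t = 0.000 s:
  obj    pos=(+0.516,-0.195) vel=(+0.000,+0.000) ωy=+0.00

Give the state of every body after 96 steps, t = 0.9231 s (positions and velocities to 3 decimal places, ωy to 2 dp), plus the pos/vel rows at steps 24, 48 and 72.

State at t = 0.9231 s:
  obj    pos=(+1.835,-0.948) vel=(+2.858,-1.630) ωy=+51.37

Key-timestep trajectory:
   step    t(s)  obj.x    obj.z    obj.vx   obj.vz 
     24  0.2308   +0.599  -0.242  +0.715  -0.408
     48  0.4615   +0.846  -0.383  +1.429  -0.815
     72  0.6923   +1.258  -0.619  +2.144  -1.223


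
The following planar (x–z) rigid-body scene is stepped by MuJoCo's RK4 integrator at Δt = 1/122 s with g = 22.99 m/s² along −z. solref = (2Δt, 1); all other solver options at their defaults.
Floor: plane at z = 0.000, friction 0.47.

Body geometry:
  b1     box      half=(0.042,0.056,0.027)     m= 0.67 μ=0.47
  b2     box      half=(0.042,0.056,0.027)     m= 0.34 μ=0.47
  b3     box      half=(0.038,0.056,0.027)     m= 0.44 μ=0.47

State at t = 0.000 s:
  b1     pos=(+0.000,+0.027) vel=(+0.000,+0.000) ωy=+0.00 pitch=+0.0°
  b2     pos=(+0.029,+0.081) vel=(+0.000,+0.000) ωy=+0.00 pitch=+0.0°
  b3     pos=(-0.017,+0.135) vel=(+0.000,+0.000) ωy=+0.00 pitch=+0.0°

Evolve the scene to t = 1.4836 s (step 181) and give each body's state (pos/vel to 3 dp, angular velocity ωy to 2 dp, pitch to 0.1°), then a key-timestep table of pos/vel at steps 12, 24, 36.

State at t = 1.4836 s:
  b1     pos=(+0.000,+0.027) vel=(+0.000,+0.000) ωy=+0.00 pitch=+0.0°
  b2     pos=(+0.029,+0.081) vel=(+0.000,+0.000) ωy=+0.00 pitch=+0.1°
  b3     pos=(-0.112,+0.027) vel=(+0.000,+0.000) ωy=+0.00 pitch=+180.0°

Key-timestep trajectory:
   step    t(s)  b1.x    b1.z    b1.vx   b1.vz   b2.x    b2.z    b2.vx   b2.vz   b3.x    b3.z    b3.vx   b3.vz 
     12  0.0984   +0.000  +0.027  +0.001  +0.002   +0.029  +0.081  +0.002  +0.004   -0.027  +0.131  -0.244  -0.208
     24  0.1967   +0.000  +0.027  +0.000  +0.000   +0.029  +0.081  +0.001  +0.000   -0.074  +0.078  -0.785  -0.630
     36  0.2951   +0.000  +0.027  +0.000  +0.000   +0.029  +0.081  +0.000  +0.000   -0.112  +0.024  +0.017  +0.111


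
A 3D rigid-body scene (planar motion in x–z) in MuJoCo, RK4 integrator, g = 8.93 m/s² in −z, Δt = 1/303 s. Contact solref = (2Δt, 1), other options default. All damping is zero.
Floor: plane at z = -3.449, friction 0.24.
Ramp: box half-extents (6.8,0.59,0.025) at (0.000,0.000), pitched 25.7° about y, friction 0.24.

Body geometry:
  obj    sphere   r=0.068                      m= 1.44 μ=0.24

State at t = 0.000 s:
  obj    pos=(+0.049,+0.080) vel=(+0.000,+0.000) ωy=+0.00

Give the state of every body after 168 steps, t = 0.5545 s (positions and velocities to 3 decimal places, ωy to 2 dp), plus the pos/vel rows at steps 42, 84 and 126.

State at t = 0.5545 s:
  obj    pos=(+0.432,-0.105) vel=(+1.382,-0.665) ωy=+22.55

Key-timestep trajectory:
   step    t(s)  obj.x    obj.z    obj.vx   obj.vz 
     42  0.1386   +0.073  +0.068  +0.346  -0.166
     84  0.2772   +0.145  +0.034  +0.691  -0.333
    126  0.4158   +0.264  -0.024  +1.037  -0.499


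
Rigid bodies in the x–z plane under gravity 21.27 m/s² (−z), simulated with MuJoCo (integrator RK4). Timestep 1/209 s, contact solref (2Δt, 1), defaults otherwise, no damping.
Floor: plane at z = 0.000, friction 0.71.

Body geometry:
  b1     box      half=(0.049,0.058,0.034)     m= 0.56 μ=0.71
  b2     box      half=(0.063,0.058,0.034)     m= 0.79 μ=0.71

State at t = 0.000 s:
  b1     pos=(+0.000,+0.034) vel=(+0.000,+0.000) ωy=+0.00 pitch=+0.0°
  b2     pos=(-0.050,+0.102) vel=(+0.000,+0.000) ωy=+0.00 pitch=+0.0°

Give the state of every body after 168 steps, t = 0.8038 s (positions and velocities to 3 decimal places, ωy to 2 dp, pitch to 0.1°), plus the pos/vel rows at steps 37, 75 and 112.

State at t = 0.8038 s:
  b1     pos=(+0.000,+0.034) vel=(+0.000,+0.000) ωy=+0.00 pitch=+0.0°
  b2     pos=(-0.206,+0.034) vel=(+0.000,+0.000) ωy=+0.00 pitch=+180.0°

Key-timestep trajectory:
   step    t(s)  b1.x    b1.z    b1.vx   b1.vz   b2.x    b2.z    b2.vx   b2.vz 
     37  0.1770   +0.000  +0.034  +0.001  +0.000   -0.058  +0.101  -0.144  -0.040
     75  0.3589   +0.000  +0.034  +0.000  +0.000   -0.124  +0.070  -0.281  +0.081
    112  0.5359   +0.000  +0.034  +0.000  +0.000   -0.159  +0.069  -0.296  -0.095


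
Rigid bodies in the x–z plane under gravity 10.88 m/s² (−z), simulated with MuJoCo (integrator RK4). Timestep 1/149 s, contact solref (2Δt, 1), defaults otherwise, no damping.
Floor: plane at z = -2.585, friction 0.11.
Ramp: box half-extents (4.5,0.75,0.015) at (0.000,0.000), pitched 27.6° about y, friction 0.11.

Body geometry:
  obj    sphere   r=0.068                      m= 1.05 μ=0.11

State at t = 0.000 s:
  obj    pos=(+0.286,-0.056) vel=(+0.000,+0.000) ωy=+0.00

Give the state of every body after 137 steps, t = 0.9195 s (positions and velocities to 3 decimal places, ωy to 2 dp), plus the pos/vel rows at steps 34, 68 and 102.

State at t = 0.9195 s:
  obj    pos=(+1.777,-0.835) vel=(+3.242,-1.699) ωy=+35.82

Key-timestep trajectory:
   step    t(s)  obj.x    obj.z    obj.vx   obj.vz 
     34  0.2282   +0.378  -0.104  +0.804  -0.422
     68  0.4564   +0.653  -0.248  +1.610  -0.842
    102  0.6846   +1.112  -0.488  +2.408  -1.279


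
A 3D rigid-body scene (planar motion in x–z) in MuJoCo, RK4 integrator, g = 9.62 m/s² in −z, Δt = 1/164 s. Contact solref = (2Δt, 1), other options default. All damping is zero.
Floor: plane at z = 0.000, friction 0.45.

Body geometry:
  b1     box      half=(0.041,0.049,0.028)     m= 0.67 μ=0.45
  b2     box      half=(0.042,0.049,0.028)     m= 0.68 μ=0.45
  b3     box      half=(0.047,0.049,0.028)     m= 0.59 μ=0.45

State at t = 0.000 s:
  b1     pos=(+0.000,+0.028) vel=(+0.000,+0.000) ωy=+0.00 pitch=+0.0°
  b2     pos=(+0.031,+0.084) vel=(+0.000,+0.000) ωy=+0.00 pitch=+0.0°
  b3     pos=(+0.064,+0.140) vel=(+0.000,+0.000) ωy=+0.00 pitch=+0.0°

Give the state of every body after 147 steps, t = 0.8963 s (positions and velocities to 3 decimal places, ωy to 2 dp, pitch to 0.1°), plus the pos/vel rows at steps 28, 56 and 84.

State at t = 0.8963 s:
  b1     pos=(+0.000,+0.028) vel=(+0.000,+0.000) ωy=+0.00 pitch=+0.0°
  b2     pos=(+0.083,+0.042) vel=(+0.000,+0.000) ωy=+0.00 pitch=+90.0°
  b3     pos=(+0.238,+0.028) vel=(+0.000,+0.000) ωy=+0.00 pitch=+180.0°

Key-timestep trajectory:
   step    t(s)  b1.x    b1.z    b1.vx   b1.vz   b2.x    b2.z    b2.vx   b2.vz   b3.x    b3.z    b3.vx   b3.vz 
     28  0.1707   +0.000  +0.028  -0.001  +0.000   +0.037  +0.085  +0.091  +0.013   +0.081  +0.133  +0.230  -0.123
     56  0.3415   +0.000  +0.028  +0.000  +0.000   +0.071  +0.059  +0.280  -0.666   +0.146  +0.047  +0.591  -0.070
     84  0.5122   +0.000  +0.028  +0.000  +0.000   +0.084  +0.043  -0.178  -0.106   +0.215  +0.046  +0.431  -0.256


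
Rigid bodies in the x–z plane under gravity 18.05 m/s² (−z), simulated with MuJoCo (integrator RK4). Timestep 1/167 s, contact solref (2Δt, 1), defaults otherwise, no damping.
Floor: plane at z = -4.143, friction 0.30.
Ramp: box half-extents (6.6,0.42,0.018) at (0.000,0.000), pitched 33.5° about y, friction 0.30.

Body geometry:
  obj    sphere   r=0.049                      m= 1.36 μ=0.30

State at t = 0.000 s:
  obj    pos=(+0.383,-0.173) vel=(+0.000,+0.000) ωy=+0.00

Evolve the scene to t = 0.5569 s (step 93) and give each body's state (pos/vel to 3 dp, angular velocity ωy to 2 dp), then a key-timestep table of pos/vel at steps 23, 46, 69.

State at t = 0.5569 s:
  obj    pos=(+1.303,-0.782) vel=(+3.305,-2.187) ωy=+80.83

Key-timestep trajectory:
   step    t(s)  obj.x    obj.z    obj.vx   obj.vz 
     23  0.1377   +0.439  -0.210  +0.818  -0.541
     46  0.2754   +0.608  -0.322  +1.635  -1.082
     69  0.4132   +0.890  -0.509  +2.452  -1.623


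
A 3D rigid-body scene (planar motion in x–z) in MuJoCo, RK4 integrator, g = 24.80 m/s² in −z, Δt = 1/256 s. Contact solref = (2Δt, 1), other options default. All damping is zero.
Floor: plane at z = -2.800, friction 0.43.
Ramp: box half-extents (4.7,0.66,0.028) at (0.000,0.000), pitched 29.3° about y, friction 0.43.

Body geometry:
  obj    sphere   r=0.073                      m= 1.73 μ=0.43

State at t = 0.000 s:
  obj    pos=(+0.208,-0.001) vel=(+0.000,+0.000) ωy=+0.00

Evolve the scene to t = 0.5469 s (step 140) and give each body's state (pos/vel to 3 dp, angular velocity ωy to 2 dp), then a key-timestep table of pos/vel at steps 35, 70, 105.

State at t = 0.5469 s:
  obj    pos=(+1.339,-0.635) vel=(+4.135,-2.320) ωy=+64.93

Key-timestep trajectory:
   step    t(s)  obj.x    obj.z    obj.vx   obj.vz 
     35  0.1367   +0.279  -0.041  +1.034  -0.580
     70  0.2734   +0.491  -0.160  +2.067  -1.160
    105  0.4102   +0.844  -0.358  +3.101  -1.740


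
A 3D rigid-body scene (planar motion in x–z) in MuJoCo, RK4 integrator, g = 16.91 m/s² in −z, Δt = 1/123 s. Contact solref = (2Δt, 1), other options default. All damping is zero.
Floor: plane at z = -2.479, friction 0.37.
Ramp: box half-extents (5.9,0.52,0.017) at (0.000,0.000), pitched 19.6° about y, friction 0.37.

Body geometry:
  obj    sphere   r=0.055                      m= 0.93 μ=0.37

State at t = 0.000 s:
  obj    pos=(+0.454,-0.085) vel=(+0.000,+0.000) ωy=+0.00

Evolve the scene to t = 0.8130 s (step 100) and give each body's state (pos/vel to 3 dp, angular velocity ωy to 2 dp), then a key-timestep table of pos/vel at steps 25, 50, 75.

State at t = 0.8130 s:
  obj    pos=(+1.715,-0.534) vel=(+3.103,-1.105) ωy=+59.88

Key-timestep trajectory:
   step    t(s)  obj.x    obj.z    obj.vx   obj.vz 
     25  0.2033   +0.533  -0.113  +0.776  -0.276
     50  0.4065   +0.769  -0.198  +1.552  -0.553
     75  0.6098   +1.164  -0.338  +2.327  -0.829


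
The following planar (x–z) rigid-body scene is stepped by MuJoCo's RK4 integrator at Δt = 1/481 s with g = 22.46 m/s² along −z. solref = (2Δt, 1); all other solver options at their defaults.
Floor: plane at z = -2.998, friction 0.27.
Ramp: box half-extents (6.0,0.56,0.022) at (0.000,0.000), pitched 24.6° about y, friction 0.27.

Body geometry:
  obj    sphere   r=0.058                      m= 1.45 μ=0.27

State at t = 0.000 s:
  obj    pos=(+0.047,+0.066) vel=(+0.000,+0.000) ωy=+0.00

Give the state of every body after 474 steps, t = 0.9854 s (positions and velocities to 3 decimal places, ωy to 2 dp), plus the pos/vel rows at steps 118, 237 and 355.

State at t = 0.9854 s:
  obj    pos=(+2.996,-1.284) vel=(+5.984,-2.740) ωy=+113.46

Key-timestep trajectory:
   step    t(s)  obj.x    obj.z    obj.vx   obj.vz 
    118  0.2453   +0.230  -0.017  +1.490  -0.682
    237  0.4927   +0.784  -0.271  +2.992  -1.370
    355  0.7380   +1.701  -0.691  +4.482  -2.052


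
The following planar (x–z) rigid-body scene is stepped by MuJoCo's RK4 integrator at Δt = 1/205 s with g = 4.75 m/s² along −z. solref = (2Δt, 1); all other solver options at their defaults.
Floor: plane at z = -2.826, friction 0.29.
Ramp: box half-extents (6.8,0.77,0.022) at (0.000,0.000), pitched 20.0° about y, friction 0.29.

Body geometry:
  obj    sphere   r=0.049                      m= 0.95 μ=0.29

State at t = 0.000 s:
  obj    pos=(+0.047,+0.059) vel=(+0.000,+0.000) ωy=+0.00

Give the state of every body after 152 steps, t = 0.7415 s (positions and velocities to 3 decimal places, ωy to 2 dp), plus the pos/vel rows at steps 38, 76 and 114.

State at t = 0.7415 s:
  obj    pos=(+0.347,-0.051) vel=(+0.809,-0.294) ωy=+17.56

Key-timestep trajectory:
   step    t(s)  obj.x    obj.z    obj.vx   obj.vz 
     38  0.1854   +0.066  +0.052  +0.202  -0.074
     76  0.3707   +0.122  +0.031  +0.404  -0.147
    114  0.5561   +0.216  -0.003  +0.606  -0.221


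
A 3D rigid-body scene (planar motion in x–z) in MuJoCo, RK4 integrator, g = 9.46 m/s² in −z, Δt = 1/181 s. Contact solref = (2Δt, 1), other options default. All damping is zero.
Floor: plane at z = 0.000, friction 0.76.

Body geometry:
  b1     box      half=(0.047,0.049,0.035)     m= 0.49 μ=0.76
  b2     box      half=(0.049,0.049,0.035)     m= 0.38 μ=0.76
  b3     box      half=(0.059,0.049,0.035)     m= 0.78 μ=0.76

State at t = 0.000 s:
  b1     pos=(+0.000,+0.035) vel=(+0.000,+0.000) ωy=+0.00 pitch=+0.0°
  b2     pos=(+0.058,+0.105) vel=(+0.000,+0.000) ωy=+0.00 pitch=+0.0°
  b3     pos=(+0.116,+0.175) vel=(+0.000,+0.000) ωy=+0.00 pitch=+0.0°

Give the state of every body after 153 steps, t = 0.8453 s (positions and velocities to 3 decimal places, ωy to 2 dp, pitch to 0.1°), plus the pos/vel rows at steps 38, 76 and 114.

State at t = 0.8453 s:
  b1     pos=(+0.000,+0.035) vel=(+0.000,+0.000) ωy=+0.00 pitch=+0.0°
  b2     pos=(+0.102,+0.049) vel=(+0.000,+0.000) ωy=+0.01 pitch=+90.0°
  b3     pos=(+0.230,+0.059) vel=(+0.000,+0.001) ωy=-0.01 pitch=+90.0°

Key-timestep trajectory:
   step    t(s)  b1.x    b1.z    b1.vx   b1.vz   b2.x    b2.z    b2.vx   b2.vz   b3.x    b3.z    b3.vx   b3.vz 
     38  0.2099   +0.000  +0.035  +0.000  +0.000   +0.085  +0.075  +0.215  -0.599   +0.184  +0.070  +0.463  -1.305
     76  0.4199   +0.000  +0.035  +0.000  +0.000   +0.126  +0.059  +0.026  +0.004   +0.242  +0.065  +0.072  +0.027
    114  0.6298   +0.000  +0.035  +0.000  +0.000   +0.100  +0.049  -0.158  +0.047   +0.226  +0.061  +0.032  -0.014
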